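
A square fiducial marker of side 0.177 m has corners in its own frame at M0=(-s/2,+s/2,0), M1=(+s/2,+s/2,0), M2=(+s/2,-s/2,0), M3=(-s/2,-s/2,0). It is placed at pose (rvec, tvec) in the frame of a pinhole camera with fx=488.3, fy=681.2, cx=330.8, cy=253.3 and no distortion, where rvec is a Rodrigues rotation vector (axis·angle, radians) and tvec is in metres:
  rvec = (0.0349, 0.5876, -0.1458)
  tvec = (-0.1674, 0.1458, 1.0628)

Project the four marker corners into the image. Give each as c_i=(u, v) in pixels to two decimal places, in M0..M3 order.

c0=(230.97, 403.25) c1=(291.45, 402.65) c2=(278.99, 284.87) c3=(219.69, 295.86)

Intrinsics K: fx=488.3, fy=681.2, cx=330.8, cy=253.3
Marker side s = 0.177 m; corners in marker frame (Z=0):
  M0 = (-0.0885, +0.0885, 0)
  M1 = (+0.0885, +0.0885, 0)
  M2 = (+0.0885, -0.0885, 0)
  M3 = (-0.0885, -0.0885, 0)
rvec = (0.0349, 0.5876, -0.1458), |rvec| = θ = 0.60642 rad = 34.746°
Rodrigues: sinθ=0.56993, 1−cosθ=0.17831; R = I + sinθ·[k]× + (1−cosθ)·[k]×²:
    [+0.82228 +0.14697 +0.54977]
    [-0.12708 +0.98910 -0.07434]
    [-0.55471 -0.00874 +0.83200]
t = (-0.1674, 0.1458, 1.0628) m
M0: Pc = R·M0+t = (-0.22717, +0.24458, +1.11112); u = 488.3·(-0.22717)/1.11112 + 330.8 = 230.9684, v = 681.2·(+0.24458)/1.11112 + 253.3 = 403.2476
M1: Pc = R·M1+t = (-0.08162, +0.22209, +1.01293); u = 488.3·(-0.08162)/1.01293 + 330.8 = 291.4533, v = 681.2·(+0.22209)/1.01293 + 253.3 = 402.6549
M2: Pc = R·M2+t = (-0.10763, +0.04702, +1.01448); u = 488.3·(-0.10763)/1.01448 + 330.8 = 278.9922, v = 681.2·(+0.04702)/1.01448 + 253.3 = 284.8712
M3: Pc = R·M3+t = (-0.25318, +0.06951, +1.11267); u = 488.3·(-0.25318)/1.11267 + 330.8 = 219.6909, v = 681.2·(+0.06951)/1.11267 + 253.3 = 295.8565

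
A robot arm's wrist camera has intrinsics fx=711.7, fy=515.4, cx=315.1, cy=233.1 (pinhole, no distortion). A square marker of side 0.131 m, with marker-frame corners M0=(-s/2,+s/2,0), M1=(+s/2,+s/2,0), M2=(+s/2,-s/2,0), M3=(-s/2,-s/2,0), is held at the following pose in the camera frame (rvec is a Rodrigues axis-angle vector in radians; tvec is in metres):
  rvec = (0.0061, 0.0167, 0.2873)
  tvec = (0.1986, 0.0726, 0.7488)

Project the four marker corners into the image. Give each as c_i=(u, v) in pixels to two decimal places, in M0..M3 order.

c0=(426.30, 313.36) c1=(546.06, 339.15) c2=(581.75, 252.65) c3=(461.71, 227.06)

Intrinsics K: fx=711.7, fy=515.4, cx=315.1, cy=233.1
Marker side s = 0.131 m; corners in marker frame (Z=0):
  M0 = (-0.0655, +0.0655, 0)
  M1 = (+0.0655, +0.0655, 0)
  M2 = (+0.0655, -0.0655, 0)
  M3 = (-0.0655, -0.0655, 0)
rvec = (0.0061, 0.0167, 0.2873), |rvec| = θ = 0.28785 rad = 16.493°
Rodrigues: sinθ=0.28389, 1−cosθ=0.04114; R = I + sinθ·[k]× + (1−cosθ)·[k]×²:
    [+0.95888 -0.28330 +0.01734]
    [+0.28340 +0.95900 -0.00363]
    [-0.01560 +0.00840 +0.99984]
t = (0.1986, 0.0726, 0.7488) m
M0: Pc = R·M0+t = (+0.11724, +0.11685, +0.75037); u = 711.7·(+0.11724)/0.75037 + 315.1 = 426.2956, v = 515.4·(+0.11685)/0.75037 + 233.1 = 313.3606
M1: Pc = R·M1+t = (+0.24285, +0.15398, +0.74833); u = 711.7·(+0.24285)/0.74833 + 315.1 = 546.0635, v = 515.4·(+0.15398)/0.74833 + 233.1 = 339.1493
M2: Pc = R·M2+t = (+0.27996, +0.02835, +0.74723); u = 711.7·(+0.27996)/0.74723 + 315.1 = 581.7511, v = 515.4·(+0.02835)/0.74723 + 233.1 = 252.6533
M3: Pc = R·M3+t = (+0.15435, -0.00878, +0.74927); u = 711.7·(+0.15435)/0.74927 + 315.1 = 461.7100, v = 515.4·(-0.00878)/0.74927 + 233.1 = 227.0627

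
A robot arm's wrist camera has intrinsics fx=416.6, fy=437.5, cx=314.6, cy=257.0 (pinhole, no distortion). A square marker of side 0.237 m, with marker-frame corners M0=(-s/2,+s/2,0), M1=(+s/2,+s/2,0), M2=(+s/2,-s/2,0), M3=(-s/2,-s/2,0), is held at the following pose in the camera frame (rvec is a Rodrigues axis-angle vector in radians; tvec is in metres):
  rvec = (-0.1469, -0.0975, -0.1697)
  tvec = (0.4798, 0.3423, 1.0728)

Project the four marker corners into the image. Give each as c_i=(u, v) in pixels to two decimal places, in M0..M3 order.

c0=(468.01, 456.92) c1=(554.87, 436.49) c2=(532.09, 339.46) c3=(447.31, 356.94)

Intrinsics K: fx=416.6, fy=437.5, cx=314.6, cy=257.0
Marker side s = 0.237 m; corners in marker frame (Z=0):
  M0 = (-0.1185, +0.1185, 0)
  M1 = (+0.1185, +0.1185, 0)
  M2 = (+0.1185, -0.1185, 0)
  M3 = (-0.1185, -0.1185, 0)
rvec = (-0.1469, -0.0975, -0.1697), |rvec| = θ = 0.24471 rad = 14.021°
Rodrigues: sinθ=0.24228, 1−cosθ=0.02979; R = I + sinθ·[k]× + (1−cosθ)·[k]×²:
    [+0.98094 +0.17514 -0.08413]
    [-0.16089 +0.97494 +0.15367]
    [+0.10893 -0.13721 +0.98453]
t = (0.4798, 0.3423, 1.0728) m
M0: Pc = R·M0+t = (+0.38431, +0.47689, +1.04363); u = 416.6·(+0.38431)/1.04363 + 314.6 = 468.0107, v = 437.5·(+0.47689)/1.04363 + 257.0 = 456.9186
M1: Pc = R·M1+t = (+0.61680, +0.43877, +1.06945); u = 416.6·(+0.61680)/1.06945 + 314.6 = 554.8704, v = 437.5·(+0.43877)/1.06945 + 257.0 = 436.4939
M2: Pc = R·M2+t = (+0.57529, +0.20771, +1.10197); u = 416.6·(+0.57529)/1.10197 + 314.6 = 532.0883, v = 437.5·(+0.20771)/1.10197 + 257.0 = 339.4625
M3: Pc = R·M3+t = (+0.34280, +0.24583, +1.07615); u = 416.6·(+0.34280)/1.07615 + 314.6 = 447.3067, v = 437.5·(+0.24583)/1.07615 + 257.0 = 356.9421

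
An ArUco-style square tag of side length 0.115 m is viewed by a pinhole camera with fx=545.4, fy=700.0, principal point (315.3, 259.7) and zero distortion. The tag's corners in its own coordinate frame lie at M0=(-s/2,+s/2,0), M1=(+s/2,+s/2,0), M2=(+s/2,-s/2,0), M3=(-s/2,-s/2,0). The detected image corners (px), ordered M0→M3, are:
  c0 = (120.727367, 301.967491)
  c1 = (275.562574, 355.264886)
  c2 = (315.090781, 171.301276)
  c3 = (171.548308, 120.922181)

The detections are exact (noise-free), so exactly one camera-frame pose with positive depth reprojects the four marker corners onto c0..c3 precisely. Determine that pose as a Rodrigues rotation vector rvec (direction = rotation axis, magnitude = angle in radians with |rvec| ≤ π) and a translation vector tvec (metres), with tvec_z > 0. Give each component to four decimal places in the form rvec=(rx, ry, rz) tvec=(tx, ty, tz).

rvec=(-0.2621, -0.0530, 0.2608) tvec=(-0.0699, -0.0149, 0.4076)

Intrinsics K: fx=545.4, fy=700.0, cx=315.3, cy=259.7
Marker side s = 0.115 m; corners in marker frame (Z=0):
  M0 = (-0.0575, +0.0575, 0)
  M1 = (+0.0575, +0.0575, 0)
  M2 = (+0.0575, -0.0575, 0)
  M3 = (-0.0575, -0.0575, 0)
Detected image corners:
  c0 = (120.727367, 301.967491) px
  c1 = (275.562574, 355.264886) px
  c2 = (315.090781, 171.301276) px
  c3 = (171.548308, 120.922181) px
Planar DLT: solve 8×8 A·h = b for H (H[2,2]=1):
  H  [+1305.21169 -535.03749 +221.75900]
  H  [+460.76858 +1433.96284 +234.04617]
  H  [+0.04412 -0.64485 +1.00000]
B = K⁻¹H; ‖b₁‖=2.453485, ‖b₂‖=2.453485; λ = 2/(‖b₁‖+‖b₂‖) = 0.407584, sign → tz>0 ⇒ λ=+0.407584
r₁ = λ·B[:,0] = (+0.96500,+0.26162,+0.01798); r₂ = λ·B[:,1] = (-0.24789,+0.93245,-0.26283)
r₃ = r₁×r₂ = (-0.08553,+0.24918,+0.96467); SVD([r₁ r₂ r₃]) → R = UVᵀ:
  R  [+0.96500 -0.24789 -0.08553]
  R  [+0.26162 +0.93245 +0.24918]
  R  [+0.01798 -0.26283 +0.96467]
t = (-0.06990, -0.01494, +0.40758) m
tr R = 2.862131; θ = arccos((tr R − 1)/2) = 0.373474 rad = 21.398°
axis k = ((R−Rᵀ)₃₂, (R−Rᵀ)₁₃, (R−Rᵀ)₂₁) / (2 sinθ) = (-0.701664, -0.141851, +0.698245)
rvec = θ·k = (-0.262053, -0.052977, +0.260776)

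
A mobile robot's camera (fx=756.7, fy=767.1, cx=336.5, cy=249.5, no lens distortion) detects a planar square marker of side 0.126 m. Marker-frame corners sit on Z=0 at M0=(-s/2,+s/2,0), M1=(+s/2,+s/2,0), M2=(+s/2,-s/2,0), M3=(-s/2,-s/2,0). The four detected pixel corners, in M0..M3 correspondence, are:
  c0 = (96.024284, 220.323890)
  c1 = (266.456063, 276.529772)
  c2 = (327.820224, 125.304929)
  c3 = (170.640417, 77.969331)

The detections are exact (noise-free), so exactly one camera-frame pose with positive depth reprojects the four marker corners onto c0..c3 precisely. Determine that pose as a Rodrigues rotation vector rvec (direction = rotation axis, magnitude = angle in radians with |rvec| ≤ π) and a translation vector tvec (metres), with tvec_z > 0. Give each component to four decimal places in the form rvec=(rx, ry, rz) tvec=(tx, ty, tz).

Intrinsics K: fx=756.7, fy=767.1, cx=336.5, cy=249.5
Marker side s = 0.126 m; corners in marker frame (Z=0):
  M0 = (-0.0630, +0.0630, 0)
  M1 = (+0.0630, +0.0630, 0)
  M2 = (+0.0630, -0.0630, 0)
  M3 = (-0.0630, -0.0630, 0)
Detected image corners:
  c0 = (96.024284, 220.323890) px
  c1 = (266.456063, 276.529772) px
  c2 = (327.820224, 125.304929) px
  c3 = (170.640417, 77.969331) px
Planar DLT: solve 8×8 A·h = b for H (H[2,2]=1):
  H  [+1250.08739 -698.25862 +215.66726]
  H  [+370.60163 +1036.08324 +171.27924]
  H  [-0.22082 -0.73372 +1.00000]
B = K⁻¹H; ‖b₁‖=1.849323, ‖b₂‖=1.849323; λ = 2/(‖b₁‖+‖b₂‖) = 0.540738, sign → tz>0 ⇒ λ=+0.540738
r₁ = λ·B[:,0] = (+0.94641,+0.30008,-0.11940); r₂ = λ·B[:,1] = (-0.32254,+0.85939,-0.39675)
r₃ = r₁×r₂ = (-0.01644,+0.41400,+0.91013); SVD([r₁ r₂ r₃]) → R = UVᵀ:
  R  [+0.94641 -0.32254 -0.01644]
  R  [+0.30008 +0.85939 +0.41400]
  R  [-0.11940 -0.39675 +0.91013]
t = (-0.08635, -0.05514, +0.54074) m
tr R = 2.715931; θ = arccos((tr R − 1)/2) = 0.539501 rad = 30.911°
axis k = ((R−Rᵀ)₃₂, (R−Rᵀ)₁₃, (R−Rᵀ)₂₁) / (2 sinθ) = (-0.789121, +0.100216, +0.606008)
rvec = θ·k = (-0.425731, +0.054067, +0.326941)

rvec=(-0.4257, 0.0541, 0.3269) tvec=(-0.0863, -0.0551, 0.5407)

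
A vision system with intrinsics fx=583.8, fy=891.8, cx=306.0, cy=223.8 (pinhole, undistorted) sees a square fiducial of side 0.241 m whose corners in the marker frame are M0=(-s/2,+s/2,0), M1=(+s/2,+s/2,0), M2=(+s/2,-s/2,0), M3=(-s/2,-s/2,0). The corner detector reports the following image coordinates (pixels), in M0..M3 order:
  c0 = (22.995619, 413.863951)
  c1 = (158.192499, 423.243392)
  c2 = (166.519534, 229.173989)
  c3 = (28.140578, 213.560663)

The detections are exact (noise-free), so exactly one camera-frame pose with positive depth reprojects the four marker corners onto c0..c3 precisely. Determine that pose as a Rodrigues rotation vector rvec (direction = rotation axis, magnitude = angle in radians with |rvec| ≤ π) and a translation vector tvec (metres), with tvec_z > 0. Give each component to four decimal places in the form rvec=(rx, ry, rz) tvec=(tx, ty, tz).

Intrinsics K: fx=583.8, fy=891.8, cx=306.0, cy=223.8
Marker side s = 0.241 m; corners in marker frame (Z=0):
  M0 = (-0.1205, +0.1205, 0)
  M1 = (+0.1205, +0.1205, 0)
  M2 = (+0.1205, -0.1205, 0)
  M3 = (-0.1205, -0.1205, 0)
Detected image corners:
  c0 = (22.995619, 413.863951) px
  c1 = (158.192499, 423.243392) px
  c2 = (166.519534, 229.173989) px
  c3 = (28.140578, 213.560663) px
Planar DLT: solve 8×8 A·h = b for H (H[2,2]=1):
  H  [+579.21757 -18.40269 +94.94788]
  H  [+91.58261 +850.85528 +321.27408]
  H  [+0.12467 +0.10267 +1.00000]
B = K⁻¹H; ‖b₁‖=0.937873, ‖b₂‖=0.937873; λ = 2/(‖b₁‖+‖b₂‖) = 1.066242, sign → tz>0 ⇒ λ=+1.066242
r₁ = λ·B[:,0] = (+0.98820,+0.07614,+0.13293); r₂ = λ·B[:,1] = (-0.09099,+0.98982,+0.10947)
r₃ = r₁×r₂ = (-0.12324,-0.12027,+0.98506); SVD([r₁ r₂ r₃]) → R = UVᵀ:
  R  [+0.98820 -0.09099 -0.12324]
  R  [+0.07614 +0.98982 -0.12027]
  R  [+0.13293 +0.10947 +0.98506]
t = (-0.38546, +0.11654, +1.06624) m
tr R = 2.963075; θ = arccos((tr R − 1)/2) = 0.192455 rad = 11.027°
axis k = ((R−Rᵀ)₃₂, (R−Rᵀ)₁₃, (R−Rᵀ)₂₁) / (2 sinθ) = (+0.600558, -0.669673, +0.436885)
rvec = θ·k = (+0.115580, -0.128882, +0.084080)

rvec=(0.1156, -0.1289, 0.0841) tvec=(-0.3855, 0.1165, 1.0662)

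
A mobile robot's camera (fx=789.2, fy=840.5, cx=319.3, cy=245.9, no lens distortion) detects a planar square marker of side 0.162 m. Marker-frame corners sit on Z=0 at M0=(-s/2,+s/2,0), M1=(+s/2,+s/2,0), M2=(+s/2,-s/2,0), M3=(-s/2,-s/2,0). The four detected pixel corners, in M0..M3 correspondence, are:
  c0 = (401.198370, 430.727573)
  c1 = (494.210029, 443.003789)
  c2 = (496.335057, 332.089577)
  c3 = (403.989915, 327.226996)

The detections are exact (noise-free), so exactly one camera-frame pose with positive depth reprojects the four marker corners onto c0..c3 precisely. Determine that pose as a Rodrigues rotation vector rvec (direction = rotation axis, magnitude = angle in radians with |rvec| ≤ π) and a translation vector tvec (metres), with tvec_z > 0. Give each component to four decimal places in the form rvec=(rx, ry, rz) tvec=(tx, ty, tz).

rvec=(-0.0799, 0.5725, 0.0151) tvec=(0.2081, 0.2090, 1.2823)

Intrinsics K: fx=789.2, fy=840.5, cx=319.3, cy=245.9
Marker side s = 0.162 m; corners in marker frame (Z=0):
  M0 = (-0.0810, +0.0810, 0)
  M1 = (+0.0810, +0.0810, 0)
  M2 = (+0.0810, -0.0810, 0)
  M3 = (-0.0810, -0.0810, 0)
Detected image corners:
  c0 = (401.198370, 430.727573) px
  c1 = (494.210029, 443.003789) px
  c2 = (496.335057, 332.089577) px
  c3 = (403.989915, 327.226996) px
Planar DLT: solve 8×8 A·h = b for H (H[2,2]=1):
  H  [+382.44041 -40.20480 +447.35333]
  H  [-109.10373 +639.68251 +382.87398]
  H  [-0.42242 -0.05560 +1.00000]
B = K⁻¹H; ‖b₁‖=0.779845, ‖b₂‖=0.779845; λ = 2/(‖b₁‖+‖b₂‖) = 1.282307, sign → tz>0 ⇒ λ=+1.282307
r₁ = λ·B[:,0] = (+0.84055,-0.00798,-0.54167); r₂ = λ·B[:,1] = (-0.03648,+0.99679,-0.07129)
r₃ = r₁×r₂ = (+0.54050,+0.07969,+0.83756); SVD([r₁ r₂ r₃]) → R = UVᵀ:
  R  [+0.84055 -0.03648 +0.54050]
  R  [-0.00798 +0.99679 +0.07969]
  R  [-0.54167 -0.07129 +0.83756]
t = (+0.20806, +0.20897, +1.28231) m
tr R = 2.674898; θ = arccos((tr R − 1)/2) = 0.578197 rad = 33.128°
axis k = ((R−Rᵀ)₃₂, (R−Rᵀ)₁₃, (R−Rᵀ)₂₁) / (2 sinθ) = (-0.138130, +0.990071, +0.026076)
rvec = θ·k = (-0.079867, +0.572456, +0.015077)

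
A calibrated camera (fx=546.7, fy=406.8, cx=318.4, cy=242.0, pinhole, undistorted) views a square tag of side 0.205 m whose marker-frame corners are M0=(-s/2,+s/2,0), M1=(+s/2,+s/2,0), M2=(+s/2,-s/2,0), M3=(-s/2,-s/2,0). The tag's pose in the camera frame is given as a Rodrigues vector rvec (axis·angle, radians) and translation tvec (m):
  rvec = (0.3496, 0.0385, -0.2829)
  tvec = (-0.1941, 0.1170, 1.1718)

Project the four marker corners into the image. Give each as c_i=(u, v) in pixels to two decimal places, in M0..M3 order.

c0=(199.67, 321.26) c1=(287.80, 303.84) c2=(258.15, 241.04) c3=(165.24, 260.46)

Intrinsics K: fx=546.7, fy=406.8, cx=318.4, cy=242.0
Marker side s = 0.205 m; corners in marker frame (Z=0):
  M0 = (-0.1025, +0.1025, 0)
  M1 = (+0.1025, +0.1025, 0)
  M2 = (+0.1025, -0.1025, 0)
  M3 = (-0.1025, -0.1025, 0)
rvec = (0.3496, 0.0385, -0.2829), |rvec| = θ = 0.45137 rad = 25.862°
Rodrigues: sinθ=0.43620, 1−cosθ=0.10015; R = I + sinθ·[k]× + (1−cosθ)·[k]×²:
    [+0.95993 +0.28001 -0.01141]
    [-0.26677 +0.90058 -0.34320]
    [-0.08582 +0.33250 +0.93919]
t = (-0.1941, 0.1170, 1.1718) m
M0: Pc = R·M0+t = (-0.26379, +0.23665, +1.21468); u = 546.7·(-0.26379)/1.21468 + 318.4 = 199.6729, v = 406.8·(+0.23665)/1.21468 + 242.0 = 321.2562
M1: Pc = R·M1+t = (-0.06701, +0.18196, +1.19708); u = 546.7·(-0.06701)/1.19708 + 318.4 = 287.7986, v = 406.8·(+0.18196)/1.19708 + 242.0 = 303.8364
M2: Pc = R·M2+t = (-0.12441, -0.00265, +1.12892); u = 546.7·(-0.12441)/1.12892 + 318.4 = 258.1533, v = 406.8·(-0.00265)/1.12892 + 242.0 = 241.0437
M3: Pc = R·M3+t = (-0.32119, +0.05204, +1.14652); u = 546.7·(-0.32119)/1.14652 + 318.4 = 165.2434, v = 406.8·(+0.05204)/1.14652 + 242.0 = 260.4628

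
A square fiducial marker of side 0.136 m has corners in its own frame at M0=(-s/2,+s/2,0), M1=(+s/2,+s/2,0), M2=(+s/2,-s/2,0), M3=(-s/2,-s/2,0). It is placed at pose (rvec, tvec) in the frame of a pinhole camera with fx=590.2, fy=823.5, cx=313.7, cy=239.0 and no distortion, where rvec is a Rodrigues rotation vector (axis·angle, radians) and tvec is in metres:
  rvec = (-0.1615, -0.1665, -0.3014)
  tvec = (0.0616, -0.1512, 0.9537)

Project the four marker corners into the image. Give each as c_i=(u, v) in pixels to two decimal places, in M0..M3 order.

c0=(325.41, 178.89) c1=(404.03, 147.62) c2=(377.06, 41.13) c3=(299.21, 68.96)

Intrinsics K: fx=590.2, fy=823.5, cx=313.7, cy=239.0
Marker side s = 0.136 m; corners in marker frame (Z=0):
  M0 = (-0.0680, +0.0680, 0)
  M1 = (+0.0680, +0.0680, 0)
  M2 = (+0.0680, -0.0680, 0)
  M3 = (-0.0680, -0.0680, 0)
rvec = (-0.1615, -0.1665, -0.3014), |rvec| = θ = 0.38032 rad = 21.791°
Rodrigues: sinθ=0.37122, 1−cosθ=0.07146; R = I + sinθ·[k]× + (1−cosθ)·[k]×²:
    [+0.94143 +0.30747 -0.13847]
    [-0.28090 +0.94224 +0.18243]
    [+0.18656 -0.13284 +0.97342]
t = (0.0616, -0.1512, 0.9537) m
M0: Pc = R·M0+t = (+0.01849, -0.06803, +0.93198); u = 590.2·(+0.01849)/0.93198 + 313.7 = 325.4097, v = 823.5·(-0.06803)/0.93198 + 239.0 = 178.8918
M1: Pc = R·M1+t = (+0.14653, -0.10623, +0.95735); u = 590.2·(+0.14653)/0.95735 + 313.7 = 404.0315, v = 823.5·(-0.10623)/0.95735 + 239.0 = 147.6234
M2: Pc = R·M2+t = (+0.10471, -0.23437, +0.97542); u = 590.2·(+0.10471)/0.97542 + 313.7 = 377.0567, v = 823.5·(-0.23437)/0.97542 + 239.0 = 41.1296
M3: Pc = R·M3+t = (-0.02333, -0.19617, +0.95005); u = 590.2·(-0.02333)/0.95005 + 313.7 = 299.2097, v = 823.5·(-0.19617)/0.95005 + 239.0 = 68.9593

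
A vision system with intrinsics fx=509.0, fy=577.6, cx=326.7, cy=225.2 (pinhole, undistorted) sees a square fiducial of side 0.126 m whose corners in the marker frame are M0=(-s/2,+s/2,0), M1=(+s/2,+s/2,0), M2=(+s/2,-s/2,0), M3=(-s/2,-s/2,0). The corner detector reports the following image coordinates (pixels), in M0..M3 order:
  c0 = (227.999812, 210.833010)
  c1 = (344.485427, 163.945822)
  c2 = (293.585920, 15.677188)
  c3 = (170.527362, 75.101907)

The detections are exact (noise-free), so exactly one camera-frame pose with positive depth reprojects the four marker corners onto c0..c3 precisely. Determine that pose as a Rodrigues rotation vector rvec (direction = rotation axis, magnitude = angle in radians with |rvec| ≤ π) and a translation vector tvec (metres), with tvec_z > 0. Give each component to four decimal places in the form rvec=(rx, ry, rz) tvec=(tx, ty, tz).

rvec=(0.3542, 0.1675, -0.3527) tvec=(-0.0644, -0.0875, 0.4804)

Intrinsics K: fx=509.0, fy=577.6, cx=326.7, cy=225.2
Marker side s = 0.126 m; corners in marker frame (Z=0):
  M0 = (-0.0630, +0.0630, 0)
  M1 = (+0.0630, +0.0630, 0)
  M2 = (+0.0630, -0.0630, 0)
  M3 = (-0.0630, -0.0630, 0)
Detected image corners:
  c0 = (227.999812, 210.833010) px
  c1 = (344.485427, 163.945822) px
  c2 = (293.585920, 15.677188) px
  c3 = (170.527362, 75.101907) px
Planar DLT: solve 8×8 A·h = b for H (H[2,2]=1):
  H  [+830.35219 +597.58469 +258.51330]
  H  [-473.37375 +1200.44693 +120.03811]
  H  [-0.45982 +0.64357 +1.00000]
B = K⁻¹H; ‖b₁‖=2.081512, ‖b₂‖=2.081512; λ = 2/(‖b₁‖+‖b₂‖) = 0.480420, sign → tz>0 ⇒ λ=+0.480420
r₁ = λ·B[:,0] = (+0.92552,-0.30760,-0.22091); r₂ = λ·B[:,1] = (+0.36558,+0.87793,+0.30919)
r₃ = r₁×r₂ = (+0.09883,-0.36692,+0.92499); SVD([r₁ r₂ r₃]) → R = UVᵀ:
  R  [+0.92552 +0.36558 +0.09883]
  R  [-0.30760 +0.87793 -0.36692]
  R  [-0.22091 +0.30919 +0.92499]
t = (-0.06436, -0.08747, +0.48042) m
tr R = 2.728433; θ = arccos((tr R − 1)/2) = 0.527206 rad = 30.207°
axis k = ((R−Rᵀ)₃₂, (R−Rᵀ)₁₃, (R−Rᵀ)₂₁) / (2 sinθ) = (+0.671908, +0.317759, -0.669006)
rvec = θ·k = (+0.354234, +0.167524, -0.352704)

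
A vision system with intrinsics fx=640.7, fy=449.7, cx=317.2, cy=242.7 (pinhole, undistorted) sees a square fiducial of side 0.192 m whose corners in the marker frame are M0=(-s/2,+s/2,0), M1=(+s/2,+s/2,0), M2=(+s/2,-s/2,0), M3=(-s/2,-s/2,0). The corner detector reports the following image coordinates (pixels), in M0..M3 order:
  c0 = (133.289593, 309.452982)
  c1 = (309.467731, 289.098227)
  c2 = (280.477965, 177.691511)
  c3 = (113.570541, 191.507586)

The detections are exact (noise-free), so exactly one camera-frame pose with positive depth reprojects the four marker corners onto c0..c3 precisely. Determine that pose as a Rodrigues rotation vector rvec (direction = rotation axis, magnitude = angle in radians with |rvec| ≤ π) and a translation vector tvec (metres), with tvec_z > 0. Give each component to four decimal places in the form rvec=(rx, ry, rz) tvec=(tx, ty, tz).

rvec=(-0.2463, -0.1629, -0.1650) tvec=(-0.1195, -0.0043, 0.7204)

Intrinsics K: fx=640.7, fy=449.7, cx=317.2, cy=242.7
Marker side s = 0.192 m; corners in marker frame (Z=0):
  M0 = (-0.0960, +0.0960, 0)
  M1 = (+0.0960, +0.0960, 0)
  M2 = (+0.0960, -0.0960, 0)
  M3 = (-0.0960, -0.0960, 0)
Detected image corners:
  c0 = (133.289593, 309.452982) px
  c1 = (309.467731, 289.098227) px
  c2 = (280.477965, 177.691511) px
  c3 = (113.570541, 191.507586) px
Planar DLT: solve 8×8 A·h = b for H (H[2,2]=1):
  H  [+944.96614 +61.12190 +210.88744]
  H  [-28.04381 +520.18488 +239.98821]
  H  [+0.24975 -0.31693 +1.00000]
B = K⁻¹H; ‖b₁‖=1.388206, ‖b₂‖=1.388206; λ = 2/(‖b₁‖+‖b₂‖) = 0.720354, sign → tz>0 ⇒ λ=+0.720354
r₁ = λ·B[:,0] = (+0.97338,-0.14202,+0.17991); r₂ = λ·B[:,1] = (+0.18175,+0.95647,-0.22830)
r₃ = r₁×r₂ = (-0.13966,+0.25492,+0.95682); SVD([r₁ r₂ r₃]) → R = UVᵀ:
  R  [+0.97338 +0.18175 -0.13966]
  R  [-0.14202 +0.95647 +0.25492]
  R  [+0.17991 -0.22830 +0.95682]
t = (-0.11953, -0.00434, +0.72035) m
tr R = 2.886674; θ = arccos((tr R − 1)/2) = 0.338249 rad = 19.380°
axis k = ((R−Rᵀ)₃₂, (R−Rᵀ)₁₃, (R−Rᵀ)₂₁) / (2 sinθ) = (-0.728114, -0.481514, -0.487845)
rvec = θ·k = (-0.246284, -0.162872, -0.165013)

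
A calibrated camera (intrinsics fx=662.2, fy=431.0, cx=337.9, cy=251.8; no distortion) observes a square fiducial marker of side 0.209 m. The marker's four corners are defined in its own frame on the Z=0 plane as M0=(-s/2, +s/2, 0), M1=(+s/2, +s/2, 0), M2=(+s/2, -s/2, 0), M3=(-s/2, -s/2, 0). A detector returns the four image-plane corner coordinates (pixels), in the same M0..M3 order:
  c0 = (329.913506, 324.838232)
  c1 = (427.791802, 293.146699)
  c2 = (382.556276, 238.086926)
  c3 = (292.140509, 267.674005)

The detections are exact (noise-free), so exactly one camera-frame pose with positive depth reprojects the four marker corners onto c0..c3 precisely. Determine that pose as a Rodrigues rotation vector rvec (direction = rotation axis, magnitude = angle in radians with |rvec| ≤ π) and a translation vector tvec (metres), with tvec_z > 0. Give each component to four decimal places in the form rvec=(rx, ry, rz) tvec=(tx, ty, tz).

Intrinsics K: fx=662.2, fy=431.0, cx=337.9, cy=251.8
Marker side s = 0.209 m; corners in marker frame (Z=0):
  M0 = (-0.1045, +0.1045, 0)
  M1 = (+0.1045, +0.1045, 0)
  M2 = (+0.1045, -0.1045, 0)
  M3 = (-0.1045, -0.1045, 0)
Detected image corners:
  c0 = (329.913506, 324.838232) px
  c1 = (427.791802, 293.146699) px
  c2 = (382.556276, 238.086926) px
  c3 = (292.140509, 267.674005) px
Planar DLT: solve 8×8 A·h = b for H (H[2,2]=1):
  H  [+441.79715 +66.24846 +357.18978]
  H  [-152.66398 +164.70235 +279.88900]
  H  [-0.02228 -0.36944 +1.00000]
B = K⁻¹H; ‖b₁‖=0.759814, ‖b₂‖=0.759814; λ = 2/(‖b₁‖+‖b₂‖) = 1.316112, sign → tz>0 ⇒ λ=+1.316112
r₁ = λ·B[:,0] = (+0.89303,-0.44905,-0.02932); r₂ = λ·B[:,1] = (+0.37977,+0.78700,-0.48622)
r₃ = r₁×r₂ = (+0.24141,+0.42307,+0.87335); SVD([r₁ r₂ r₃]) → R = UVᵀ:
  R  [+0.89303 +0.37977 +0.24141]
  R  [-0.44905 +0.78700 +0.42307]
  R  [-0.02932 -0.48622 +0.87335]
t = (+0.03834, +0.08577, +1.31611) m
tr R = 2.553370; θ = arccos((tr R − 1)/2) = 0.681410 rad = 39.042°
axis k = ((R−Rᵀ)₃₂, (R−Rᵀ)₁₃, (R−Rᵀ)₂₁) / (2 sinθ) = (-0.721785, +0.214904, -0.657908)
rvec = θ·k = (-0.491832, +0.146438, -0.448305)

rvec=(-0.4918, 0.1464, -0.4483) tvec=(0.0383, 0.0858, 1.3161)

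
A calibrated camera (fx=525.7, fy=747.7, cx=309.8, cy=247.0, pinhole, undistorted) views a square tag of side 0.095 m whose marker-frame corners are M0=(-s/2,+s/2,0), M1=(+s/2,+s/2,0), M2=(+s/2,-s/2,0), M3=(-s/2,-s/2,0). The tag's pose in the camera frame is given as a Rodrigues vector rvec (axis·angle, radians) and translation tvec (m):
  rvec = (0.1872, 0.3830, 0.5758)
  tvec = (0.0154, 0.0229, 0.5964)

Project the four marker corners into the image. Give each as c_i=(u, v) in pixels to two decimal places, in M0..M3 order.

Intrinsics K: fx=525.7, fy=747.7, cx=309.8, cy=247.0
Marker side s = 0.095 m; corners in marker frame (Z=0):
  M0 = (-0.0475, +0.0475, 0)
  M1 = (+0.0475, +0.0475, 0)
  M2 = (+0.0475, -0.0475, 0)
  M3 = (-0.0475, -0.0475, 0)
rvec = (0.1872, 0.3830, 0.5758), |rvec| = θ = 0.71643 rad = 41.049°
Rodrigues: sinθ=0.65670, 1−cosθ=0.24585; R = I + sinθ·[k]× + (1−cosθ)·[k]×²:
    [+0.77094 -0.49345 +0.40270]
    [+0.56213 +0.82441 -0.06596]
    [-0.29944 +0.27722 +0.91295]
t = (0.0154, 0.0229, 0.5964) m
M0: Pc = R·M0+t = (-0.04466, +0.03536, +0.62379); u = 525.7·(-0.04466)/0.62379 + 309.8 = 272.1642, v = 747.7·(+0.03536)/0.62379 + 247.0 = 289.3818
M1: Pc = R·M1+t = (+0.02858, +0.08876, +0.59534); u = 525.7·(+0.02858)/0.59534 + 309.8 = 335.0372, v = 747.7·(+0.08876)/0.59534 + 247.0 = 358.4758
M2: Pc = R·M2+t = (+0.07546, +0.01044, +0.56901); u = 525.7·(+0.07546)/0.56901 + 309.8 = 379.5150, v = 747.7·(+0.01044)/0.56901 + 247.0 = 260.7208
M3: Pc = R·M3+t = (+0.00222, -0.04296, +0.59746); u = 525.7·(+0.00222)/0.59746 + 309.8 = 311.7528, v = 747.7·(-0.04296)/0.59746 + 247.0 = 193.2355

c0=(272.16, 289.38) c1=(335.04, 358.48) c2=(379.52, 260.72) c3=(311.75, 193.24)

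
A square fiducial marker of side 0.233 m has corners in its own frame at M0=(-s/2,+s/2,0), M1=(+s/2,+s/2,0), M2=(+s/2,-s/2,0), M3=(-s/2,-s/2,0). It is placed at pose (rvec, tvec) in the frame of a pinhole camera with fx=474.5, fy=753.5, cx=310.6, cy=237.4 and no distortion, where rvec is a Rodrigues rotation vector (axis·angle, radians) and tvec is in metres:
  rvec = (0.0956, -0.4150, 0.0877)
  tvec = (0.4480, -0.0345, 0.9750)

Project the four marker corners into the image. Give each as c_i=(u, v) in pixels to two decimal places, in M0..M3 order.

Intrinsics K: fx=474.5, fy=753.5, cx=310.6, cy=237.4
Marker side s = 0.233 m; corners in marker frame (Z=0):
  M0 = (-0.1165, +0.1165, 0)
  M1 = (+0.1165, +0.1165, 0)
  M2 = (+0.1165, -0.1165, 0)
  M3 = (-0.1165, -0.1165, 0)
rvec = (0.0956, -0.4150, 0.0877), |rvec| = θ = 0.43481 rad = 24.913°
Rodrigues: sinθ=0.42123, 1−cosθ=0.09305; R = I + sinθ·[k]× + (1−cosθ)·[k]×²:
    [+0.91145 -0.10449 -0.39792]
    [+0.06544 +0.99172 -0.11053]
    [+0.40617 +0.07470 +0.91074]
t = (0.4480, -0.0345, 0.9750) m
M0: Pc = R·M0+t = (+0.32964, +0.07341, +0.93638); u = 474.5·(+0.32964)/0.93638 + 310.6 = 477.6422, v = 753.5·(+0.07341)/0.93638 + 237.4 = 296.4737
M1: Pc = R·M1+t = (+0.54201, +0.08866, +1.03102); u = 474.5·(+0.54201)/1.03102 + 310.6 = 560.0459, v = 753.5·(+0.08866)/1.03102 + 237.4 = 302.1940
M2: Pc = R·M2+t = (+0.56636, -0.14241, +1.01362); u = 474.5·(+0.56636)/1.01362 + 310.6 = 575.7263, v = 753.5·(-0.14241)/1.01362 + 237.4 = 131.5343
M3: Pc = R·M3+t = (+0.35399, -0.15766, +0.91898); u = 474.5·(+0.35399)/0.91898 + 310.6 = 493.3767, v = 753.5·(-0.15766)/0.91898 + 237.4 = 108.1308

c0=(477.64, 296.47) c1=(560.05, 302.19) c2=(575.73, 131.53) c3=(493.38, 108.13)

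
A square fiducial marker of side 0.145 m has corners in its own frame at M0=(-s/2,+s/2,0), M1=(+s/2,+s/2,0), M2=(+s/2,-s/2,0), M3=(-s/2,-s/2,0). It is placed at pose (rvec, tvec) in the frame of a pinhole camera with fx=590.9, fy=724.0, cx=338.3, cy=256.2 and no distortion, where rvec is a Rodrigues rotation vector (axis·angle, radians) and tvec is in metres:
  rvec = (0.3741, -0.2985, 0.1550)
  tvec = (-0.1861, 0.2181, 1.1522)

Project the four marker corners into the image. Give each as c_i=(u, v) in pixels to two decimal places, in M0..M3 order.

c0=(200.37, 430.63) c1=(273.09, 432.22) c2=(285.47, 355.76) c3=(210.04, 350.95)

Intrinsics K: fx=590.9, fy=724.0, cx=338.3, cy=256.2
Marker side s = 0.145 m; corners in marker frame (Z=0):
  M0 = (-0.0725, +0.0725, 0)
  M1 = (+0.0725, +0.0725, 0)
  M2 = (+0.0725, -0.0725, 0)
  M3 = (-0.0725, -0.0725, 0)
rvec = (0.3741, -0.2985, 0.1550), |rvec| = θ = 0.50307 rad = 28.824°
Rodrigues: sinθ=0.48212, 1−cosθ=0.12389; R = I + sinθ·[k]× + (1−cosθ)·[k]×²:
    [+0.94462 -0.20321 -0.25768]
    [+0.09388 +0.91973 -0.38117]
    [+0.31445 +0.33587 +0.88787]
t = (-0.1861, 0.2181, 1.1522) m
M0: Pc = R·M0+t = (-0.26932, +0.27797, +1.15375); u = 590.9·(-0.26932)/1.15375 + 338.3 = 200.3676, v = 724.0·(+0.27797)/1.15375 + 256.2 = 430.6336
M1: Pc = R·M1+t = (-0.13235, +0.29159, +1.19935); u = 590.9·(-0.13235)/1.19935 + 338.3 = 273.0943, v = 724.0·(+0.29159)/1.19935 + 256.2 = 432.2193
M2: Pc = R·M2+t = (-0.10288, +0.15823, +1.15065); u = 590.9·(-0.10288)/1.15065 + 338.3 = 285.4661, v = 724.0·(+0.15823)/1.15065 + 256.2 = 355.7575
M3: Pc = R·M3+t = (-0.23985, +0.14461, +1.10505); u = 590.9·(-0.23985)/1.10505 + 338.3 = 210.0448, v = 724.0·(+0.14461)/1.10505 + 256.2 = 350.9470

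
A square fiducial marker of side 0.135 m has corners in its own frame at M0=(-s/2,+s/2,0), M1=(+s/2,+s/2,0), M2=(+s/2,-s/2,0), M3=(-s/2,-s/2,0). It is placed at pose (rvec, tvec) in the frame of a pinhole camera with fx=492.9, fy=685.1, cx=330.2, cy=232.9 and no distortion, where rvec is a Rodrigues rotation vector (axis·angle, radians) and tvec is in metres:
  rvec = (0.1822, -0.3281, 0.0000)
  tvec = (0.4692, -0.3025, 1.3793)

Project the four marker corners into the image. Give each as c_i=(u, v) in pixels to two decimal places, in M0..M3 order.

c0=(475.33, 115.80) c1=(515.48, 117.45) c2=(520.10, 49.96) c3=(479.38, 46.10)

Intrinsics K: fx=492.9, fy=685.1, cx=330.2, cy=232.9
Marker side s = 0.135 m; corners in marker frame (Z=0):
  M0 = (-0.0675, +0.0675, 0)
  M1 = (+0.0675, +0.0675, 0)
  M2 = (+0.0675, -0.0675, 0)
  M3 = (-0.0675, -0.0675, 0)
rvec = (0.1822, -0.3281, 0.0000), |rvec| = θ = 0.37530 rad = 21.503°
Rodrigues: sinθ=0.36655, 1−cosθ=0.06960; R = I + sinθ·[k]× + (1−cosθ)·[k]×²:
    [+0.94680 -0.02954 -0.32045]
    [-0.02954 +0.98360 -0.17795]
    [+0.32045 +0.17795 +0.93040]
t = (0.4692, -0.3025, 1.3793) m
M0: Pc = R·M0+t = (+0.40330, -0.23411, +1.36968); u = 492.9·(+0.40330)/1.36968 + 330.2 = 475.3323, v = 685.1·(-0.23411)/1.36968 + 232.9 = 115.7990
M1: Pc = R·M1+t = (+0.53112, -0.23810, +1.41294); u = 492.9·(+0.53112)/1.41294 + 330.2 = 515.4777, v = 685.1·(-0.23810)/1.41294 + 232.9 = 117.4507
M2: Pc = R·M2+t = (+0.53510, -0.37089, +1.38892); u = 492.9·(+0.53510)/1.38892 + 330.2 = 520.0977, v = 685.1·(-0.37089)/1.38892 + 232.9 = 49.9559
M3: Pc = R·M3+t = (+0.40728, -0.36690, +1.34566); u = 492.9·(+0.40728)/1.34566 + 330.2 = 479.3840, v = 685.1·(-0.36690)/1.34566 + 232.9 = 46.1049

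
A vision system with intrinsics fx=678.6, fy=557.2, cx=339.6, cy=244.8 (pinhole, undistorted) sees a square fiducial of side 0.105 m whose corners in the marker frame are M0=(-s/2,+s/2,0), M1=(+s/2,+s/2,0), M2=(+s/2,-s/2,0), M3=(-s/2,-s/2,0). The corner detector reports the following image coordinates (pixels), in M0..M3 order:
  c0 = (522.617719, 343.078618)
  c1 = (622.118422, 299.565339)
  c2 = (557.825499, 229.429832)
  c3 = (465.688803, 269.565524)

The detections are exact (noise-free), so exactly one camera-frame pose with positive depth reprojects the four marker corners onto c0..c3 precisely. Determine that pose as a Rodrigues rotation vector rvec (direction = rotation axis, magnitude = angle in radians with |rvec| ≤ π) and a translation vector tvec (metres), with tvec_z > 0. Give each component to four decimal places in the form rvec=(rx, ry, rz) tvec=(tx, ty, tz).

Intrinsics K: fx=678.6, fy=557.2, cx=339.6, cy=244.8
Marker side s = 0.105 m; corners in marker frame (Z=0):
  M0 = (-0.0525, +0.0525, 0)
  M1 = (+0.0525, +0.0525, 0)
  M2 = (+0.0525, -0.0525, 0)
  M3 = (-0.0525, -0.0525, 0)
Detected image corners:
  c0 = (522.617719, 343.078618) px
  c1 = (622.118422, 299.565339) px
  c2 = (557.825499, 229.429832) px
  c3 = (465.688803, 269.565524) px
Planar DLT: solve 8×8 A·h = b for H (H[2,2]=1):
  H  [+919.76712 +175.09589 +540.92194]
  H  [-393.18751 +472.26950 +283.99361]
  H  [+0.01582 -0.74194 +1.00000]
B = K⁻¹H; ‖b₁‖=1.524379, ‖b₂‖=1.524379; λ = 2/(‖b₁‖+‖b₂‖) = 0.656005, sign → tz>0 ⇒ λ=+0.656005
r₁ = λ·B[:,0] = (+0.88395,-0.46747,+0.01038); r₂ = λ·B[:,1] = (+0.41284,+0.76985,-0.48672)
r₃ = r₁×r₂ = (+0.21954,+0.43452,+0.87350); SVD([r₁ r₂ r₃]) → R = UVᵀ:
  R  [+0.88395 +0.41284 +0.21954]
  R  [-0.46747 +0.76985 +0.43452]
  R  [+0.01038 -0.48672 +0.87350]
t = (+0.19462, +0.04614, +0.65600) m
tr R = 2.527295; θ = arccos((tr R − 1)/2) = 0.701852 rad = 40.213°
axis k = ((R−Rᵀ)₃₂, (R−Rᵀ)₁₃, (R−Rᵀ)₂₁) / (2 sinθ) = (-0.713437, +0.161981, -0.681740)
rvec = θ·k = (-0.500727, +0.113687, -0.478481)

rvec=(-0.5007, 0.1137, -0.4785) tvec=(0.1946, 0.0461, 0.6560)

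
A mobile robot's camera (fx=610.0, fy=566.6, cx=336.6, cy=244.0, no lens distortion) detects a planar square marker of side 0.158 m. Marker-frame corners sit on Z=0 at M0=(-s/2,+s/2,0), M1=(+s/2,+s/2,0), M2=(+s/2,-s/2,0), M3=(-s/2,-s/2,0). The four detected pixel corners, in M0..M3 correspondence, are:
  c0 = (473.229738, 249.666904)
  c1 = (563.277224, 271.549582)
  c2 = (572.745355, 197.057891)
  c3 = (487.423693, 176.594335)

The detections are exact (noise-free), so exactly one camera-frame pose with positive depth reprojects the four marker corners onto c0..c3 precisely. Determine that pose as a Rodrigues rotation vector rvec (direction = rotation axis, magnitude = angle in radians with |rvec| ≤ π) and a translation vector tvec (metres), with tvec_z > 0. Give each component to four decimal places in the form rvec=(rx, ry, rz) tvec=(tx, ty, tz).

Intrinsics K: fx=610.0, fy=566.6, cx=336.6, cy=244.0
Marker side s = 0.158 m; corners in marker frame (Z=0):
  M0 = (-0.0790, +0.0790, 0)
  M1 = (+0.0790, +0.0790, 0)
  M2 = (+0.0790, -0.0790, 0)
  M3 = (-0.0790, -0.0790, 0)
Detected image corners:
  c0 = (473.229738, 249.666904) px
  c1 = (563.277224, 271.549582) px
  c2 = (572.745355, 197.057891) px
  c3 = (487.423693, 176.594335) px
Planar DLT: solve 8×8 A·h = b for H (H[2,2]=1):
  H  [+542.52581 -255.33119 +524.25035]
  H  [+128.74915 +389.96174 +222.69482]
  H  [-0.02296 -0.34421 +1.00000]
B = K⁻¹H; ‖b₁‖=0.932981, ‖b₂‖=0.932981; λ = 2/(‖b₁‖+‖b₂‖) = 1.071833, sign → tz>0 ⇒ λ=+1.071833
r₁ = λ·B[:,0] = (+0.96685,+0.25415,-0.02461); r₂ = λ·B[:,1] = (-0.24506,+0.89657,-0.36894)
r₃ = r₁×r₂ = (-0.07170,+0.36274,+0.92913); SVD([r₁ r₂ r₃]) → R = UVᵀ:
  R  [+0.96685 -0.24506 -0.07170]
  R  [+0.25415 +0.89657 +0.36274]
  R  [-0.02461 -0.36894 +0.92913]
t = (+0.32972, -0.04030, +1.07183) m
tr R = 2.792547; θ = arccos((tr R − 1)/2) = 0.459502 rad = 26.328°
axis k = ((R−Rᵀ)₃₂, (R−Rᵀ)₁₃, (R−Rᵀ)₂₁) / (2 sinθ) = (-0.824880, -0.053099, +0.562809)
rvec = θ·k = (-0.379034, -0.024399, +0.258612)

rvec=(-0.3790, -0.0244, 0.2586) tvec=(0.3297, -0.0403, 1.0718)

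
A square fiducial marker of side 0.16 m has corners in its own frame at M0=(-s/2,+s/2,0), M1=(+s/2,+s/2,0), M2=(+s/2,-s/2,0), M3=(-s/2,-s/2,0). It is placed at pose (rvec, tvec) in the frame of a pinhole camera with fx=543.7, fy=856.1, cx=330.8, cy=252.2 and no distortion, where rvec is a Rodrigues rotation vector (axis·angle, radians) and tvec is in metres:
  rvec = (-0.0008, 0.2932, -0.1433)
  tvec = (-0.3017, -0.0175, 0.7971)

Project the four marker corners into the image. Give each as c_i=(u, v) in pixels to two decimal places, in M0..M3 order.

c0=(87.50, 328.52) c1=(179.68, 308.08) c2=(164.58, 133.07) c3=(73.64, 163.23)

Intrinsics K: fx=543.7, fy=856.1, cx=330.8, cy=252.2
Marker side s = 0.16 m; corners in marker frame (Z=0):
  M0 = (-0.0800, +0.0800, 0)
  M1 = (+0.0800, +0.0800, 0)
  M2 = (+0.0800, -0.0800, 0)
  M3 = (-0.0800, -0.0800, 0)
rvec = (-0.0008, 0.2932, -0.1433), |rvec| = θ = 0.32635 rad = 18.698°
Rodrigues: sinθ=0.32058, 1−cosθ=0.05278; R = I + sinθ·[k]× + (1−cosθ)·[k]×²:
    [+0.94722 +0.14065 +0.28808]
    [-0.14089 +0.98982 -0.02004]
    [-0.28797 -0.02161 +0.95740]
t = (-0.3017, -0.0175, 0.7971) m
M0: Pc = R·M0+t = (-0.36623, +0.07296, +0.81841); u = 543.7·(-0.36623)/0.81841 + 330.8 = 87.5026, v = 856.1·(+0.07296)/0.81841 + 252.2 = 328.5167
M1: Pc = R·M1+t = (-0.21467, +0.05041, +0.77233); u = 543.7·(-0.21467)/0.77233 + 330.8 = 179.6787, v = 856.1·(+0.05041)/0.77233 + 252.2 = 308.0829
M2: Pc = R·M2+t = (-0.23717, -0.10796, +0.77579); u = 543.7·(-0.23717)/0.77579 + 330.8 = 164.5802, v = 856.1·(-0.10796)/0.77579 + 252.2 = 133.0678
M3: Pc = R·M3+t = (-0.38873, -0.08541, +0.82187); u = 543.7·(-0.38873)/0.82187 + 330.8 = 73.6383, v = 856.1·(-0.08541)/0.82187 + 252.2 = 163.2272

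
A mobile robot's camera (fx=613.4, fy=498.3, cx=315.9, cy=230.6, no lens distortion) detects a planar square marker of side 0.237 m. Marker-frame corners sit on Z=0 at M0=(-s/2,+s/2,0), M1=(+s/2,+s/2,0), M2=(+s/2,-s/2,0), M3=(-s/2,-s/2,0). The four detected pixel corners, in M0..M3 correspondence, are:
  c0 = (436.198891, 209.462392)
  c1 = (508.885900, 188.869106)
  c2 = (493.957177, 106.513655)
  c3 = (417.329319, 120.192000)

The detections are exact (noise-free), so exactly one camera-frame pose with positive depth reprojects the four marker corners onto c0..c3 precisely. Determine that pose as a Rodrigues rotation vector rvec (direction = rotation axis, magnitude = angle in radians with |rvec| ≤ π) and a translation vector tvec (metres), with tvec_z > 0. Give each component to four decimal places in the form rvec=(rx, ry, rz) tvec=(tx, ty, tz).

Intrinsics K: fx=613.4, fy=498.3, cx=315.9, cy=230.6
Marker side s = 0.237 m; corners in marker frame (Z=0):
  M0 = (-0.1185, +0.1185, 0)
  M1 = (+0.1185, +0.1185, 0)
  M2 = (+0.1185, -0.1185, 0)
  M3 = (-0.1185, -0.1185, 0)
Detected image corners:
  c0 = (436.198891, 209.462392) px
  c1 = (508.885900, 188.869106) px
  c2 = (493.957177, 106.513655) px
  c3 = (417.329319, 120.192000) px
Planar DLT: solve 8×8 A·h = b for H (H[2,2]=1):
  H  [+485.59169 +135.66374 +465.85965]
  H  [-15.06336 +383.23561 +156.59487]
  H  [+0.36785 +0.13946 +1.00000]
B = K⁻¹H; ‖b₁‖=0.733581, ‖b₂‖=0.733581; λ = 2/(‖b₁‖+‖b₂‖) = 1.363176, sign → tz>0 ⇒ λ=+1.363176
r₁ = λ·B[:,0] = (+0.82090,-0.27327,+0.50145); r₂ = λ·B[:,1] = (+0.20358,+0.96042,+0.19011)
r₃ = r₁×r₂ = (-0.53355,-0.05397,+0.84404); SVD([r₁ r₂ r₃]) → R = UVᵀ:
  R  [+0.82090 +0.20358 -0.53355]
  R  [-0.27327 +0.96042 -0.05397]
  R  [+0.50145 +0.19011 +0.84404]
t = (+0.33326, -0.20245, +1.36318) m
tr R = 2.625362; θ = arccos((tr R − 1)/2) = 0.622058 rad = 35.641°
axis k = ((R−Rᵀ)₃₂, (R−Rᵀ)₁₃, (R−Rᵀ)₂₁) / (2 sinθ) = (+0.209433, -0.888099, -0.409168)
rvec = θ·k = (+0.130279, -0.552449, -0.254526)

rvec=(0.1303, -0.5524, -0.2545) tvec=(0.3333, -0.2025, 1.3632)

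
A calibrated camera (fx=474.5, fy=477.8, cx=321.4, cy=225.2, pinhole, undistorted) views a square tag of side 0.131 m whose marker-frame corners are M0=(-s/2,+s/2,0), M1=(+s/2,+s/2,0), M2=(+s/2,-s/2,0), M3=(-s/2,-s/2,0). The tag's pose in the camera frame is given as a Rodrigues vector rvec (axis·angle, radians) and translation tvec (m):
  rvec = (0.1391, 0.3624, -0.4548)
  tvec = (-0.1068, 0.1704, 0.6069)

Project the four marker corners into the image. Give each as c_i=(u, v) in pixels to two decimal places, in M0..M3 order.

Intrinsics K: fx=474.5, fy=477.8, cx=321.4, cy=225.2
Marker side s = 0.131 m; corners in marker frame (Z=0):
  M0 = (-0.0655, +0.0655, 0)
  M1 = (+0.0655, +0.0655, 0)
  M2 = (+0.0655, -0.0655, 0)
  M3 = (-0.0655, -0.0655, 0)
rvec = (0.1391, 0.3624, -0.4548), |rvec| = θ = 0.59793 rad = 34.259°
Rodrigues: sinθ=0.56294, 1−cosθ=0.17350; R = I + sinθ·[k]× + (1−cosθ)·[k]×²:
    [+0.83589 +0.45264 +0.31049]
    [-0.40372 +0.89023 -0.21094]
    [-0.37189 +0.05097 +0.92688]
t = (-0.1068, 0.1704, 0.6069) m
M0: Pc = R·M0+t = (-0.13190, +0.25515, +0.63460); u = 474.5·(-0.13190)/0.63460 + 321.4 = 222.7740, v = 477.8·(+0.25515)/0.63460 + 225.2 = 417.3099
M1: Pc = R·M1+t = (-0.02240, +0.20227, +0.58588); u = 474.5·(-0.02240)/0.58588 + 321.4 = 303.2575, v = 477.8·(+0.20227)/0.58588 + 225.2 = 390.1537
M2: Pc = R·M2+t = (-0.08170, +0.08565, +0.57920); u = 474.5·(-0.08170)/0.57920 + 321.4 = 254.4711, v = 477.8·(+0.08565)/0.57920 + 225.2 = 295.8519
M3: Pc = R·M3+t = (-0.19120, +0.13853, +0.62792); u = 474.5·(-0.19120)/0.62792 + 321.4 = 176.9168, v = 477.8·(+0.13853)/0.62792 + 225.2 = 330.6134

c0=(222.77, 417.31) c1=(303.26, 390.15) c2=(254.47, 295.85) c3=(176.92, 330.61)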